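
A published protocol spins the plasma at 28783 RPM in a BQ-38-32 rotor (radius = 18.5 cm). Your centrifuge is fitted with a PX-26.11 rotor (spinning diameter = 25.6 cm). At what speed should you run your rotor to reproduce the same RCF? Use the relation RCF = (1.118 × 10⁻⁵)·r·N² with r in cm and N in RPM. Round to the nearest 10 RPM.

≈ 34600 RPM

RCF_original = 1.118 × 10⁻⁵ × 18.5 × (28783)² = 1.118 × 10⁻⁵ × 18.5 × 828,461,089 ≈ 171,350.6 × g
Your rotor: r = 25.6 / 2 = 12.8 cm
171,350.6 = 1.118 × 10⁻⁵ × 12.8 × N²
N² = 171,350.6 / (14.3104 × 10⁻⁵) = 1,197,385,119
N ≈ √1,197,385,119 ≈ 34,603.3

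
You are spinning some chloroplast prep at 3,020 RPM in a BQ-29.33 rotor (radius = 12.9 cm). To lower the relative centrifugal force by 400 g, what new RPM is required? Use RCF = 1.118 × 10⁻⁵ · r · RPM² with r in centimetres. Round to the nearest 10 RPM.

2520 RPM

Current RCF = 1.118 × 10⁻⁵ × 12.9 × (3020)² = 1.118 × 10⁻⁵ × 12.9 × 9,120,400 ≈ 1,315.4 × g
Target RCF = 1,315.4 − 400 = 915.4 × g
N² = 915.4 / (14.4222 × 10⁻⁵) = 6,347,159
N ≈ √6,347,159 ≈ 2,519.4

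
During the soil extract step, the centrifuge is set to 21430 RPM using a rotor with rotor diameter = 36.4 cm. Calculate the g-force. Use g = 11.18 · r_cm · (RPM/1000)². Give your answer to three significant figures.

93400 g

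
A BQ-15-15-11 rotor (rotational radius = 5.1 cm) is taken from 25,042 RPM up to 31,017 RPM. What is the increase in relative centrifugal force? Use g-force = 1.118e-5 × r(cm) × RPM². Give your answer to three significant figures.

RCF₁ = 1.118 × 10⁻⁵ × 5.1 × (25042)² = 1.118 × 10⁻⁵ × 5.1 × 627,101,764 ≈ 35,756.1 × g
RCF₂ = 1.118 × 10⁻⁵ × 5.1 × (31017)² = 1.118 × 10⁻⁵ × 5.1 × 962,054,289 ≈ 54,854.4 × g
Increase = 54,854.4 − 35,756.1 = 19,098.3

19100 x g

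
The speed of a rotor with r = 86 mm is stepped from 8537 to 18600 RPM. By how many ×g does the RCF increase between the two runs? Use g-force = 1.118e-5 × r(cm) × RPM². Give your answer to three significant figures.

26300 ×g

r = 86 mm = 8.6 cm
RCF₁ = 1.118 × 10⁻⁵ × 8.6 × (8537)² = 1.118 × 10⁻⁵ × 8.6 × 72,880,369 ≈ 7,007.3 × g
RCF₂ = 1.118 × 10⁻⁵ × 8.6 × (18600)² = 1.118 × 10⁻⁵ × 8.6 × 345,960,000 ≈ 33,263.4 × g
Increase = 33,263.4 − 7,007.3 = 26,256.1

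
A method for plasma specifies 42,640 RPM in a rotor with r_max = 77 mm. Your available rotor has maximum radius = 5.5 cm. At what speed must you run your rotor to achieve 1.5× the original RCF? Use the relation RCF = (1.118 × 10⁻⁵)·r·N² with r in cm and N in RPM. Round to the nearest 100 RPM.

≈ 61800 RPM

Original rotor: r = 77 mm = 7.7 cm
RCF_original = 1.118 × 10⁻⁵ × 7.7 × (42640)² = 1.118 × 10⁻⁵ × 7.7 × 1,818,169,600 ≈ 156,518.9 × g
Target RCF = 1.5 × 156,518.9 ≈ 234,778.3 × g
234,778.3 = 1.118 × 10⁻⁵ × 5.5 × N²
N² = 234,778.3 / (6.149 × 10⁻⁵) = 3,818,154,171
N ≈ √3,818,154,171 ≈ 61,791.2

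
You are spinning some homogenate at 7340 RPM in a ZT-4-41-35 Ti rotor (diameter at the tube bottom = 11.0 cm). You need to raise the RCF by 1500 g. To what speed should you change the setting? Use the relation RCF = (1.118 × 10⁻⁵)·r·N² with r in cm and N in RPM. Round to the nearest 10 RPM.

r = 11.0 / 2 = 5.5 cm
Current RCF = 1.118 × 10⁻⁵ × 5.5 × (7340)² = 1.118 × 10⁻⁵ × 5.5 × 53,875,600 ≈ 3,312.8 × g
Target RCF = 3,312.8 + 1,500 = 4,812.8 × g
N² = 4,812.8 / (6.149 × 10⁻⁵) = 78,269,637
N ≈ √78,269,637 ≈ 8,847.0

8850 RPM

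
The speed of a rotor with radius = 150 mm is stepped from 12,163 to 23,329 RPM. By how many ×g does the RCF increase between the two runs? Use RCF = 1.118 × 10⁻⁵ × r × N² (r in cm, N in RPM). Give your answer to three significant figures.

≈ 66500 ×g

r = 150 mm = 15.0 cm
RCF₁ = 1.118 × 10⁻⁵ × 15 × (12163)² = 1.118 × 10⁻⁵ × 15 × 147,938,569 ≈ 24,809.3 × g
RCF₂ = 1.118 × 10⁻⁵ × 15 × (23329)² = 1.118 × 10⁻⁵ × 15 × 544,242,241 ≈ 91,269.4 × g
Increase = 91,269.4 − 24,809.3 = 66,460.1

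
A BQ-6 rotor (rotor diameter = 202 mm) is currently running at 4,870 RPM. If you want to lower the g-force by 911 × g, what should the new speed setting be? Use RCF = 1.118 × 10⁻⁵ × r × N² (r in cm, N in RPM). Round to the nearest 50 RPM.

N₂ ≈ 3950 RPM

r = 202 mm / 2 = 101 mm = 10.1 cm
Current RCF = 1.118 × 10⁻⁵ × 10.1 × (4870)² = 1.118 × 10⁻⁵ × 10.1 × 23,716,900 ≈ 2,678.1 × g
Target RCF = 2,678.1 − 911 = 1,767.1 × g
N² = 1,767.1 / (11.2918 × 10⁻⁵) = 15,649,409
N ≈ √15,649,409 ≈ 3,955.9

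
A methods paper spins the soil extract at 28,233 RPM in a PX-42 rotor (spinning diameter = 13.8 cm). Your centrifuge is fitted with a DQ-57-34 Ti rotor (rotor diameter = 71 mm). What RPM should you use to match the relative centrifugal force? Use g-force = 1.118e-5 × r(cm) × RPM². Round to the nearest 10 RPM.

Original rotor: r = 13.8 / 2 = 6.9 cm
RCF = 1.118 × 10⁻⁵ × r × N²
RCF_original = 1.118 × 10⁻⁵ × 6.9 × (28233)² = 1.118 × 10⁻⁵ × 6.9 × 797,102,289 ≈ 61,490.1 × g
Your rotor: r = 71 mm / 2 = 35.5 mm = 3.55 cm
61,490.1 = 1.118 × 10⁻⁵ × 3.55 × N²
N² = 61,490.1 / (3.9689 × 10⁻⁵) = 1,549,298,294
N ≈ √1,549,298,294 ≈ 39,361.1

≈ 39360 RPM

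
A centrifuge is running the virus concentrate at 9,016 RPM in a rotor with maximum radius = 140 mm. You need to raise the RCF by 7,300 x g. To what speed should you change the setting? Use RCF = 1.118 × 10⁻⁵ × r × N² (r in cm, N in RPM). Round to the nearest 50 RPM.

N₂ ≈ 11300 RPM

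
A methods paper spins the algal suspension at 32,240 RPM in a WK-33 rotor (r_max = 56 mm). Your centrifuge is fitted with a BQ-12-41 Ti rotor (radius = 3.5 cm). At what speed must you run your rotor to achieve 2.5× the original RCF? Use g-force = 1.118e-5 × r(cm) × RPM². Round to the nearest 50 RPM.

≈ 64500 RPM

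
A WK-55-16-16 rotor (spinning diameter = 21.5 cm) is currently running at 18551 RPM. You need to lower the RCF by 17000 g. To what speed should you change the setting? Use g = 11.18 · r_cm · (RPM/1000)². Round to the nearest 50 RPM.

r = 21.5 / 2 = 10.75 cm
Current RCF = 11.18 × 10.75 × (18.551)² = 11.18 × 10.75 × 344.139601 ≈ 41,360.4 × g
Target RCF = 41,360.4 − 17,000 = 24,360.4 × g
(N/1000)² = 24,360.4 / 120.185 = 202.6909
N = 1000 × √202.6909 ≈ 14,237.0

N₂ ≈ 14250 RPM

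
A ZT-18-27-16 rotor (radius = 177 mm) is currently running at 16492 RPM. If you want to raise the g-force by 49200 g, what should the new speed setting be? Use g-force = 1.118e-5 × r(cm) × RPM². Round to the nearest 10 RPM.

≈ 22820 RPM

r = 177 mm = 17.7 cm
Current RCF = 1.118 × 10⁻⁵ × 17.7 × (16492)² = 1.118 × 10⁻⁵ × 17.7 × 271,986,064 ≈ 53,822.2 × g
Target RCF = 53,822.2 + 49,200 = 103,022.2 × g
N² = 103,022.2 / (19.7886 × 10⁻⁵) = 520,613,889
N ≈ √520,613,889 ≈ 22,817.0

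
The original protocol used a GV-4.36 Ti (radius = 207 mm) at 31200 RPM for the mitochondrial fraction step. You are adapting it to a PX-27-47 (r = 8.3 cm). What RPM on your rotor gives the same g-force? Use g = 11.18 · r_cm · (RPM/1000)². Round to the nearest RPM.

49272 RPM

Original rotor: r = 207 mm = 20.7 cm
RCF_original = 11.18 × 20.7 × (31.2)² = 11.18 × 20.7 × 973.44 ≈ 225,279.3 × g
225,279.3 = 11.18 × 8.3 × (N/1000)²
(N/1000)² = 225,279.3 / 92.794 = 2427.736
N = 1000 × √2427.736 ≈ 49,272.1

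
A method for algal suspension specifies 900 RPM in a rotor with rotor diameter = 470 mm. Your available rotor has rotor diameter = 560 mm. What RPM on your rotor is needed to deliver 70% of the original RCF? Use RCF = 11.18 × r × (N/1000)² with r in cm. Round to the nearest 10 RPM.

Original rotor: r = 470 mm / 2 = 235 mm = 23.5 cm
RCF_original = 11.18 × 23.5 × (0.9)² = 11.18 × 23.5 × 0.81 ≈ 212.8 × g
Target RCF = 0.7 × 212.8 ≈ 149 × g
Your rotor: r = 560 mm / 2 = 280 mm = 28 cm
149 = 11.18 × 28 × (N/1000)²
(N/1000)² = 149 / 313.04 = 0.4759775
N = 1000 × √0.4759775 ≈ 689.9

690 RPM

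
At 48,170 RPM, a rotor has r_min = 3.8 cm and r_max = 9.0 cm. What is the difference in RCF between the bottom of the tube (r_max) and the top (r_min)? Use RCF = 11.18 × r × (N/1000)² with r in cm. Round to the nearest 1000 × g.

RCF_max = 11.18 × 9 × (48.17)² = 11.18 × 9 × 2,320.3489 ≈ 233,473.5 × g
RCF_min = 11.18 × 3.8 × (48.17)² = 11.18 × 3.8 × 2,320.3489 ≈ 98,577.7 × g
ΔRCF = 233,473.5 − 98,577.7 = 134,895.8

ΔRCF ≈ 135000 × g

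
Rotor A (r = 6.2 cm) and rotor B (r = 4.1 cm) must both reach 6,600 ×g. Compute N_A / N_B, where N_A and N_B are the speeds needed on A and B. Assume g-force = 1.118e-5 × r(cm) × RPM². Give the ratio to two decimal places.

At fixed RCF, N ∝ 1/√r, so N_A/N_B = √(r_B/r_A) = √(4.1/6.2) = √0.661290 = 0.8132.

0.81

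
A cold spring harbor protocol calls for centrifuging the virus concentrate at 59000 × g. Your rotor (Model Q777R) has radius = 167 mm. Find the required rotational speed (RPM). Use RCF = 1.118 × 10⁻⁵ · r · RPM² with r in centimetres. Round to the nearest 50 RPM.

r = 167 mm = 16.7 cm
RCF = 1.118 × 10⁻⁵ × r × N²
59,000 = 1.118 × 10⁻⁵ × 16.7 × N²
N² = 59,000 / (18.6706 × 10⁻⁵) = 316,004,842
N ≈ √316,004,842 ≈ 17,776.5

17800 RPM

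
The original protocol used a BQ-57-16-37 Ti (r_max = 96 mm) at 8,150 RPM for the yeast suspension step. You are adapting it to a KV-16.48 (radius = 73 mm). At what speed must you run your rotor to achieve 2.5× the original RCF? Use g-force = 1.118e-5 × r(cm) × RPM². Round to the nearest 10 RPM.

Original rotor: r = 96 mm = 9.6 cm
RCF_original = 1.118 × 10⁻⁵ × 9.6 × (8150)² = 1.118 × 10⁻⁵ × 9.6 × 66,422,500 ≈ 7,129 × g
Target RCF = 2.5 × 7,129 ≈ 17,822.5 × g
Your rotor: r = 73 mm = 7.3 cm
17,822.5 = 1.118 × 10⁻⁵ × 7.3 × N²
N² = 17,822.5 / (8.1614 × 10⁻⁵) = 218,375,524
N ≈ √218,375,524 ≈ 14,777.5

14780 RPM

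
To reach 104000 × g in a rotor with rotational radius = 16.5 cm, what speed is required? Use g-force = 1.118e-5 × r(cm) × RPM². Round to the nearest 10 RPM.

23740 RPM

104,000 = 1.118 × 10⁻⁵ × 16.5 × N²
N² = 104,000 / (18.447 × 10⁻⁵) = 563,777,308
N ≈ √563,777,308 ≈ 23,744.0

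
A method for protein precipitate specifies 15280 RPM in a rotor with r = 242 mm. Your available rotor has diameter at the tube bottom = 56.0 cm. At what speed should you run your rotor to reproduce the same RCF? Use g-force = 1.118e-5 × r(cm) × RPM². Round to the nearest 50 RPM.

≈ 14200 RPM

Original rotor: r = 242 mm = 24.2 cm
RCF_original = 1.118 × 10⁻⁵ × 24.2 × (15280)² = 1.118 × 10⁻⁵ × 24.2 × 233,478,400 ≈ 63,169 × g
Your rotor: r = 56.0 / 2 = 28 cm
63,169 = 1.118 × 10⁻⁵ × 28 × N²
N² = 63,169 / (31.304 × 10⁻⁵) = 201,792,103
N ≈ √201,792,103 ≈ 14,205.4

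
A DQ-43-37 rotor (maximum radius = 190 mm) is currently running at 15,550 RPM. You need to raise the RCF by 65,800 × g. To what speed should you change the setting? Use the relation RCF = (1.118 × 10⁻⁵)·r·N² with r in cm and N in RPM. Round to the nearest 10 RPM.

r = 190 mm = 19.0 cm
Current RCF = 1.118 × 10⁻⁵ × 19 × (15550)² = 1.118 × 10⁻⁵ × 19 × 241,802,500 ≈ 51,363.7 × g
Target RCF = 51,363.7 + 65,800 = 117,163.7 × g
N² = 117,163.7 / (21.242 × 10⁻⁵) = 551,566,237
N ≈ √551,566,237 ≈ 23,485.4

≈ 23490 RPM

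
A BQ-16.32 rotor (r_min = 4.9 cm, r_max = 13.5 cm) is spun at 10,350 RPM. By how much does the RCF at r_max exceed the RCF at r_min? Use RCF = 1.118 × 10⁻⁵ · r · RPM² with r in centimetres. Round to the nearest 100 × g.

RCF_max = 1.118 × 10⁻⁵ × 13.5 × (10350)² = 1.118 × 10⁻⁵ × 13.5 × 107,122,500 ≈ 16,168 × g
RCF_min = 1.118 × 10⁻⁵ × 4.9 × (10350)² = 1.118 × 10⁻⁵ × 4.9 × 107,122,500 ≈ 5,868.4 × g
ΔRCF = 16,168 − 5,868.4 = 10,299.6

≈ 10300 g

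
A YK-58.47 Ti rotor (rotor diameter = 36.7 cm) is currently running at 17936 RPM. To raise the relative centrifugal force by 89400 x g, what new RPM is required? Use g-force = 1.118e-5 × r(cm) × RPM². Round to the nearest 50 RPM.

27500 RPM

r = 36.7 / 2 = 18.35 cm
Current RCF = 1.118 × 10⁻⁵ × 18.35 × (17936)² = 1.118 × 10⁻⁵ × 18.35 × 321,700,096 ≈ 65,997.7 × g
Target RCF = 65,997.7 + 89,400 = 155,397.7 × g
N² = 155,397.7 / (20.5153 × 10⁻⁵) = 757,472,228
N ≈ √757,472,228 ≈ 27,522.2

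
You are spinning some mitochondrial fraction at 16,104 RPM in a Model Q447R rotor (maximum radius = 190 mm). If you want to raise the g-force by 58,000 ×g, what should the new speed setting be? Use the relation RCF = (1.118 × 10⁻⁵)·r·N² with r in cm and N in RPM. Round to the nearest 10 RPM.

≈ 23070 RPM

r = 190 mm = 19.0 cm
Current RCF = 1.118 × 10⁻⁵ × 19 × (16104)² = 1.118 × 10⁻⁵ × 19 × 259,338,816 ≈ 55,088.8 × g
Target RCF = 55,088.8 + 58,000 = 113,088.8 × g
N² = 113,088.8 / (21.242 × 10⁻⁵) = 532,383,015
N ≈ √532,383,015 ≈ 23,073.4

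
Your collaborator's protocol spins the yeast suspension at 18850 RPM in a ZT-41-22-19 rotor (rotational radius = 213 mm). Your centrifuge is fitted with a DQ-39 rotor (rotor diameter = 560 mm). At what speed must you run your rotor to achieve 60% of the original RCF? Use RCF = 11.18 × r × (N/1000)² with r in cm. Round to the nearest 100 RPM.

12700 RPM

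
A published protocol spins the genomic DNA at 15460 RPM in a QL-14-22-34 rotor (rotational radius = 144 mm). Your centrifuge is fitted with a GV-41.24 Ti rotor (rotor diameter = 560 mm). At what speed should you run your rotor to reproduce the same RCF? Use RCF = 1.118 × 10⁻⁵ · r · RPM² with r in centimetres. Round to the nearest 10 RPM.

11090 RPM

Original rotor: r = 144 mm = 14.4 cm
RCF_original = 1.118 × 10⁻⁵ × 14.4 × (15460)² = 1.118 × 10⁻⁵ × 14.4 × 239,011,600 ≈ 38,479 × g
Your rotor: r = 560 mm / 2 = 280 mm = 28 cm
38,479 = 1.118 × 10⁻⁵ × 28 × N²
N² = 38,479 / (31.304 × 10⁻⁵) = 122,920,394
N ≈ √122,920,394 ≈ 11,086.9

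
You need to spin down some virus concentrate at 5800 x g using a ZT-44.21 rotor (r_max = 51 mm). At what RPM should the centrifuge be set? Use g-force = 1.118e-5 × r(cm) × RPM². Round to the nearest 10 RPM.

N ≈ 10090 RPM

r = 51 mm = 5.1 cm
5,800 = 1.118 × 10⁻⁵ × 5.1 × N²
N² = 5,800 / (5.7018 × 10⁻⁵) = 101,722,263
N ≈ √101,722,263 ≈ 10,085.7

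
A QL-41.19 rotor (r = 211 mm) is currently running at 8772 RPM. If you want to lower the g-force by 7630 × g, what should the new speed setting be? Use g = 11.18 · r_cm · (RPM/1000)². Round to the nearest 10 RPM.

≈ 6680 RPM

r = 211 mm = 21.1 cm
Current RCF = 11.18 × 21.1 × (8.772)² = 11.18 × 21.1 × 76.947984 ≈ 18,151.9 × g
Target RCF = 18,151.9 − 7,630 = 10,521.9 × g
(N/1000)² = 10,521.9 / 235.898 = 44.6036
N = 1000 × √44.6036 ≈ 6,678.6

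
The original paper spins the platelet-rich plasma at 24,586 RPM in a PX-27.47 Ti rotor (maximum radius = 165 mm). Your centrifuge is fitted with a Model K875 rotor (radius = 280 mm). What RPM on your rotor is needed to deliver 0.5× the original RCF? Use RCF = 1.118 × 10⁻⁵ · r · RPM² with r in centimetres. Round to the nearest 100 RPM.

≈ 13300 RPM

Original rotor: r = 165 mm = 16.5 cm
RCF_original = 1.118 × 10⁻⁵ × 16.5 × (24586)² = 1.118 × 10⁻⁵ × 16.5 × 604,471,396 ≈ 111,506.8 × g
Target RCF = 0.5 × 111,506.8 ≈ 55,753.4 × g
Your rotor: r = 280 mm = 28.0 cm
55,753.4 = 1.118 × 10⁻⁵ × 28 × N²
N² = 55,753.4 / (31.304 × 10⁻⁵) = 178,103,118
N ≈ √178,103,118 ≈ 13,345.5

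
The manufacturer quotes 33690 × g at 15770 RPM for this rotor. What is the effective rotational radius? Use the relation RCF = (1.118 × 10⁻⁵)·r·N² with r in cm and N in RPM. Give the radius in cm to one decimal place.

12.1 cm

RCF = 1.118 × 10⁻⁵ × r × N²
33690 = 1.118 × 10⁻⁵ × r × (15770)²
r = 33690 / (1.118 × 10⁻⁵ × 248,692,900) = 33690 / 2780.387 ≈ 12.117 cm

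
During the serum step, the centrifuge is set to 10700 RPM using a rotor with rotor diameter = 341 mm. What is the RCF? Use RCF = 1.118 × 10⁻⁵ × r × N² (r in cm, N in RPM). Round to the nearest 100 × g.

r = 341 mm / 2 = 170.5 mm = 17.05 cm
RCF = 1.118 × 10⁻⁵ × 17.05 × (10700)² = 1.118 × 10⁻⁵ × 17.05 × 114,490,000 ≈ 21,824 × g

RCF ≈ 21800 ×g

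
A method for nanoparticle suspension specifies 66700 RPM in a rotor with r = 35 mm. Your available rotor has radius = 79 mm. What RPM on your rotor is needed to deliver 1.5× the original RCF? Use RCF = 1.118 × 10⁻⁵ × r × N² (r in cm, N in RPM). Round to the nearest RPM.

≈ 54374 RPM

Original rotor: r = 35 mm = 3.5 cm
RCF = 1.118 × 10⁻⁵ × r × N²
RCF_original = 1.118 × 10⁻⁵ × 3.5 × (66700)² = 1.118 × 10⁻⁵ × 3.5 × 4,448,890,000 ≈ 174,085.1 × g
Target RCF = 1.5 × 174,085.1 ≈ 261,127.7 × g
Your rotor: r = 79 mm = 7.9 cm
261,127.7 = 1.118 × 10⁻⁵ × 7.9 × N²
N² = 261,127.7 / (8.8322 × 10⁻⁵) = 2,956,541,971
N ≈ √2,956,541,971 ≈ 54,374.1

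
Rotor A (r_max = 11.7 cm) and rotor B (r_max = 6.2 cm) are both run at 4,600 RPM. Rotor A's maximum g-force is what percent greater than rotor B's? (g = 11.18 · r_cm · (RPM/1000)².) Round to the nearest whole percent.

At equal RPM, RCF scales linearly with r: ratio = 11.7 / 6.2 = 1.8871.
So rotor A delivers 88.7% more g-force.

89%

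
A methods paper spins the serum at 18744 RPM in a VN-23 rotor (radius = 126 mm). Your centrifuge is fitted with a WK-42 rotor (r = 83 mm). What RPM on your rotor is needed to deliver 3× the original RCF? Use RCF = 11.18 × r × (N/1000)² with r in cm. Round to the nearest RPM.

≈ 40001 RPM

Original rotor: r = 126 mm = 12.6 cm
RCF = 11.18 × r × (N/1000)²
RCF_original = 11.18 × 12.6 × (18.744)² = 11.18 × 12.6 × 351.337536 ≈ 49,492.2 × g
Target RCF = 3 × 49,492.2 ≈ 148,476.6 × g
Your rotor: r = 83 mm = 8.3 cm
148,476.6 = 11.18 × 8.3 × (N/1000)²
(N/1000)² = 148,476.6 / 92.794 = 1600.067
N = 1000 × √1600.067 ≈ 40,000.8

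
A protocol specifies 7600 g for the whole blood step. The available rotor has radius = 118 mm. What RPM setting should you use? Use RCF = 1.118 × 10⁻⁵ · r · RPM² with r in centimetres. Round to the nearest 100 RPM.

r = 118 mm = 11.8 cm
7,600 = 1.118 × 10⁻⁵ × 11.8 × N²
N² = 7,600 / (13.1924 × 10⁻⁵) = 57,608,926
N ≈ √57,608,926 ≈ 7,590.1

≈ 7600 RPM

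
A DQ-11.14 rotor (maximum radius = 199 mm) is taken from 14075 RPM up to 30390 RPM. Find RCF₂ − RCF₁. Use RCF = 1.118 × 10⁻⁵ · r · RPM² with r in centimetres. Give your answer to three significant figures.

r = 199 mm = 19.9 cm
RCF₁ = 1.118 × 10⁻⁵ × 19.9 × (14075)² = 1.118 × 10⁻⁵ × 19.9 × 198,105,625 ≈ 44,074.9 × g
RCF₂ = 1.118 × 10⁻⁵ × 19.9 × (30390)² = 1.118 × 10⁻⁵ × 19.9 × 923,552,100 ≈ 205,473.7 × g
Increase = 205,473.7 − 44,074.9 = 161,398.8

≈ 161000 ×g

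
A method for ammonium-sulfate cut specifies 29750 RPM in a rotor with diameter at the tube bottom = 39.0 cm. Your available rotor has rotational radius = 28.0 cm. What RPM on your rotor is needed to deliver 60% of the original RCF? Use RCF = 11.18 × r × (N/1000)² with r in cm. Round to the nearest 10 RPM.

19230 RPM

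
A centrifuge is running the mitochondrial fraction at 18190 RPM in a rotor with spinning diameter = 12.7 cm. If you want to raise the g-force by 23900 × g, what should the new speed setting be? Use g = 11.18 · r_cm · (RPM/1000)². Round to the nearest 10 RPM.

25840 RPM

r = 12.7 / 2 = 6.35 cm
Current RCF = 11.18 × 6.35 × (18.19)² = 11.18 × 6.35 × 330.8761 ≈ 23,489.9 × g
Target RCF = 23,489.9 + 23,900 = 47,389.9 × g
(N/1000)² = 47,389.9 / 70.993 = 667.5292
N = 1000 × √667.5292 ≈ 25,836.6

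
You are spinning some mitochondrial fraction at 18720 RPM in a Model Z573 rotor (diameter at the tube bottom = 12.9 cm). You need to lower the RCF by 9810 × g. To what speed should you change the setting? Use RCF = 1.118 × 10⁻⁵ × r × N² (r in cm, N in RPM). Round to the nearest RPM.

r = 12.9 / 2 = 6.45 cm
Current RCF = 1.118 × 10⁻⁵ × 6.45 × (18720)² = 1.118 × 10⁻⁵ × 6.45 × 350,438,400 ≈ 25,270.5 × g
Target RCF = 25,270.5 − 9,810 = 15,460.5 × g
N² = 15,460.5 / (7.2111 × 10⁻⁵) = 214,398,635
N ≈ √214,398,635 ≈ 14,642.4

14642 RPM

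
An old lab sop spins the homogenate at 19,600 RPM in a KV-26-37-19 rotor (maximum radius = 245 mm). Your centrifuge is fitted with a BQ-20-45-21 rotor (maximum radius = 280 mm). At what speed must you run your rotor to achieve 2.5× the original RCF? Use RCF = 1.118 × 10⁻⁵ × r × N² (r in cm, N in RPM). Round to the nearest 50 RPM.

29000 RPM

Original rotor: r = 245 mm = 24.5 cm
RCF_original = 1.118 × 10⁻⁵ × 24.5 × (19600)² = 1.118 × 10⁻⁵ × 24.5 × 384,160,000 ≈ 105,225.3 × g
Target RCF = 2.5 × 105,225.3 ≈ 263,063.2 × g
Your rotor: r = 280 mm = 28.0 cm
263,063.2 = 1.118 × 10⁻⁵ × 28 × N²
N² = 263,063.2 / (31.304 × 10⁻⁵) = 840,350,115
N ≈ √840,350,115 ≈ 28,988.8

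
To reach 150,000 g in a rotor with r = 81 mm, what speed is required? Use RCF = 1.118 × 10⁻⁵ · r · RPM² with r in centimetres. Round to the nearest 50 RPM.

r = 81 mm = 8.1 cm
150,000 = 1.118 × 10⁻⁵ × 8.1 × N²
N² = 150,000 / (9.0558 × 10⁻⁵) = 1,656,397,005
N ≈ √1,656,397,005 ≈ 40,698.9

N ≈ 40700 RPM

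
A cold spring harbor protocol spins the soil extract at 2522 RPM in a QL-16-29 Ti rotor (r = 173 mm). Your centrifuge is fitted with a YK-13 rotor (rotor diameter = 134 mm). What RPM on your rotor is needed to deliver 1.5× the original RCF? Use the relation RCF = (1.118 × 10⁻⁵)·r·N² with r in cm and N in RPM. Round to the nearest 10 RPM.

Original rotor: r = 173 mm = 17.3 cm
RCF = 1.118 × 10⁻⁵ × r × N²
RCF_original = 1.118 × 10⁻⁵ × 17.3 × (2522)² = 1.118 × 10⁻⁵ × 17.3 × 6,360,484 ≈ 1,230.2 × g
Target RCF = 1.5 × 1,230.2 ≈ 1,845.3 × g
Your rotor: r = 134 mm / 2 = 67 mm = 6.7 cm
1,845.3 = 1.118 × 10⁻⁵ × 6.7 × N²
N² = 1,845.3 / (7.4906 × 10⁻⁵) = 24,634,876
N ≈ √24,634,876 ≈ 4,963.4

≈ 4960 RPM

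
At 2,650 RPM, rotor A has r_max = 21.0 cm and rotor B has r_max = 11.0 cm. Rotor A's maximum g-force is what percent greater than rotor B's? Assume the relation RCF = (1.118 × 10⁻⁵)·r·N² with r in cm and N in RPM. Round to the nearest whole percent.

At equal RPM, RCF scales linearly with r: ratio = 21.0 / 11.0 = 1.9091.
So rotor A delivers 90.9% more g-force.

91%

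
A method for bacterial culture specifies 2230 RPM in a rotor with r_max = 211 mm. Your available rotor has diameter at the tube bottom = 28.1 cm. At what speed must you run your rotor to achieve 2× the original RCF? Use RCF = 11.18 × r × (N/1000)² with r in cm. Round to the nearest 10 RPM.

3860 RPM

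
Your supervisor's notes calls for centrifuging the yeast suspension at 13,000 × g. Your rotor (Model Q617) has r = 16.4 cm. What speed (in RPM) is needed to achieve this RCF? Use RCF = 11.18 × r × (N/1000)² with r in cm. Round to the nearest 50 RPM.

≈ 8400 RPM

13,000 = 11.18 × 16.4 × (N/1000)²
(N/1000)² = 13,000 / 183.352 = 70.90187
N = 1000 × √70.90187 ≈ 8,420.3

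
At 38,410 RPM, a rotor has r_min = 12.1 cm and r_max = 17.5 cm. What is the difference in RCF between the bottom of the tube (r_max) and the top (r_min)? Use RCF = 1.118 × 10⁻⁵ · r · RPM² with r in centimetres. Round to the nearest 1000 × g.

ΔRCF = 1.118 × 10⁻⁵ × (r_max − r_min) × N² = 1.118 × 10⁻⁵ × 5.4 × 1,475,328,100 ≈ 89,068.5

≈ 89000 ×g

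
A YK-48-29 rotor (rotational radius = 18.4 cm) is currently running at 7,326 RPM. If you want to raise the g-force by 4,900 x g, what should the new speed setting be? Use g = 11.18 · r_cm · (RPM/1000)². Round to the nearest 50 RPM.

8800 RPM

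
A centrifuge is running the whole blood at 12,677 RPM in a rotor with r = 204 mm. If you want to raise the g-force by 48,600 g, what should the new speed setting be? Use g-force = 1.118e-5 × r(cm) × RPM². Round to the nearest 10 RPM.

N₂ ≈ 19330 RPM

r = 204 mm = 20.4 cm
Current RCF = 1.118 × 10⁻⁵ × 20.4 × (12677)² = 1.118 × 10⁻⁵ × 20.4 × 160,706,329 ≈ 36,652.6 × g
Target RCF = 36,652.6 + 48,600 = 85,252.6 × g
N² = 85,252.6 / (22.8072 × 10⁻⁵) = 373,796,871
N ≈ √373,796,871 ≈ 19,333.8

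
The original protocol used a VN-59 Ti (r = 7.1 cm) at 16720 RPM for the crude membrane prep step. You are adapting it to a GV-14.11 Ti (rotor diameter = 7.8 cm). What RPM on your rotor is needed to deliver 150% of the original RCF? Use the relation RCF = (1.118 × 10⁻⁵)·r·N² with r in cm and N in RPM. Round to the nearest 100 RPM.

RCF_original = 1.118 × 10⁻⁵ × 7.1 × (16720)² = 1.118 × 10⁻⁵ × 7.1 × 279,558,400 ≈ 22,190.8 × g
Target RCF = 1.5 × 22,190.8 ≈ 33,286.2 × g
Your rotor: r = 7.8 / 2 = 3.9 cm
33,286.2 = 1.118 × 10⁻⁵ × 3.9 × N²
N² = 33,286.2 / (4.3602 × 10⁻⁵) = 763,409,935
N ≈ √763,409,935 ≈ 27,629.9

27600 RPM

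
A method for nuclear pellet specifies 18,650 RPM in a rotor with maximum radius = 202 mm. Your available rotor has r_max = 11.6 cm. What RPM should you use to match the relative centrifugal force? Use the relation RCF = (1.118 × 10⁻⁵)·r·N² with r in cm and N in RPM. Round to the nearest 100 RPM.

24600 RPM

Original rotor: r = 202 mm = 20.2 cm
RCF_original = 1.118 × 10⁻⁵ × 20.2 × (18650)² = 1.118 × 10⁻⁵ × 20.2 × 347,822,500 ≈ 78,550.8 × g
78,550.8 = 1.118 × 10⁻⁵ × 11.6 × N²
N² = 78,550.8 / (12.9688 × 10⁻⁵) = 605,690,580
N ≈ √605,690,580 ≈ 24,610.8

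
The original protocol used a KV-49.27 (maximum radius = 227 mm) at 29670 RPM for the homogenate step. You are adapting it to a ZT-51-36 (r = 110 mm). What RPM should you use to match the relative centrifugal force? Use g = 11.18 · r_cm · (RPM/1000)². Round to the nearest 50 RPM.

42600 RPM

Original rotor: r = 227 mm = 22.7 cm
RCF = 11.18 × r × (N/1000)²
RCF_original = 11.18 × 22.7 × (29.67)² = 11.18 × 22.7 × 880.3089 ≈ 223,410.1 × g
Your rotor: r = 110 mm = 11.0 cm
223,410.1 = 11.18 × 11 × (N/1000)²
(N/1000)² = 223,410.1 / 122.98 = 1816.638
N = 1000 × √1816.638 ≈ 42,622.0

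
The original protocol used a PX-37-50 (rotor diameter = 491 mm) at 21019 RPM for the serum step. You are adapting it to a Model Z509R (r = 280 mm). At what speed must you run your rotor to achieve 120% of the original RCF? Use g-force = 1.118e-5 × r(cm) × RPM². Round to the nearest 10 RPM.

Original rotor: r = 491 mm / 2 = 245.5 mm = 24.55 cm
RCF = 1.118 × 10⁻⁵ × r × N²
RCF_original = 1.118 × 10⁻⁵ × 24.55 × (21019)² = 1.118 × 10⁻⁵ × 24.55 × 441,798,361 ≈ 121,260 × g
Target RCF = 1.2 × 121,260 ≈ 145,512 × g
Your rotor: r = 280 mm = 28.0 cm
145,512 = 1.118 × 10⁻⁵ × 28 × N²
N² = 145,512 / (31.304 × 10⁻⁵) = 464,835,165
N ≈ √464,835,165 ≈ 21,560.0

21560 RPM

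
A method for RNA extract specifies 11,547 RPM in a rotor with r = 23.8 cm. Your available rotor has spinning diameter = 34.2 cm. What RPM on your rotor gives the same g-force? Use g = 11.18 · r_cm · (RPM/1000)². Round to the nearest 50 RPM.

13600 RPM

RCF_original = 11.18 × 23.8 × (11.547)² = 11.18 × 23.8 × 133.333209 ≈ 35,477.8 × g
Your rotor: r = 34.2 / 2 = 17.1 cm
35,477.8 = 11.18 × 17.1 × (N/1000)²
(N/1000)² = 35,477.8 / 191.178 = 185.5747
N = 1000 × √185.5747 ≈ 13,622.6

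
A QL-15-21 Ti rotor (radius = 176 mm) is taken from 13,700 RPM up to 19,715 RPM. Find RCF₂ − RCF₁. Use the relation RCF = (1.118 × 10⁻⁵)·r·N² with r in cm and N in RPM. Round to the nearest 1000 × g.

r = 176 mm = 17.6 cm
RCF₁ = 1.118 × 10⁻⁵ × 17.6 × (13700)² = 1.118 × 10⁻⁵ × 17.6 × 187,690,000 ≈ 36,931.4 × g
RCF₂ = 1.118 × 10⁻⁵ × 17.6 × (19715)² = 1.118 × 10⁻⁵ × 17.6 × 388,681,225 ≈ 76,480 × g
Increase = 76,480 − 36,931.4 = 39,548.6

≈ 40000 × g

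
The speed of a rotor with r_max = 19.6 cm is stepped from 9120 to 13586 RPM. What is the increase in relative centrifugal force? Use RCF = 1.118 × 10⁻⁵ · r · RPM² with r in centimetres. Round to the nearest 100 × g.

RCF₁ = 1.118 × 10⁻⁵ × 19.6 × (9120)² = 1.118 × 10⁻⁵ × 19.6 × 83,174,400 ≈ 18,225.8 × g
RCF₂ = 1.118 × 10⁻⁵ × 19.6 × (13586)² = 1.118 × 10⁻⁵ × 19.6 × 184,579,396 ≈ 40,446.5 × g
Increase = 40,446.5 − 18,225.8 = 22,220.7

22200 g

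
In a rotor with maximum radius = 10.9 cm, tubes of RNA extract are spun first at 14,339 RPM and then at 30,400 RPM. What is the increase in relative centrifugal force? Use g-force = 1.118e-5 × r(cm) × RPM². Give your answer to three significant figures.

RCF₁ = 1.118 × 10⁻⁵ × 10.9 × (14339)² = 1.118 × 10⁻⁵ × 10.9 × 205,606,921 ≈ 25,055.7 × g
RCF₂ = 1.118 × 10⁻⁵ × 10.9 × (30400)² = 1.118 × 10⁻⁵ × 10.9 × 924,160,000 ≈ 112,620 × g
Increase = 112,620 − 25,055.7 = 87,564.3

87600 x g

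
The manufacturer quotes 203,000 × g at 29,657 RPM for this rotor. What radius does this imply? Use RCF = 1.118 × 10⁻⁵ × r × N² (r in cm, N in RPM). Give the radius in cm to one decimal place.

r ≈ 20.6 cm

RCF = 1.118 × 10⁻⁵ × r × N²
203000 = 1.118 × 10⁻⁵ × r × (29657)²
r = 203000 / (1.118 × 10⁻⁵ × 879,537,649) = 203000 / 9833.231 ≈ 20.644 cm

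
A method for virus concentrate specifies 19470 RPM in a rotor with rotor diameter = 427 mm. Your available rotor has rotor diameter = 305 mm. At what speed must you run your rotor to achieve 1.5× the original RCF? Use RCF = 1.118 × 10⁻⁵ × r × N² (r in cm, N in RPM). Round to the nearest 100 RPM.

28200 RPM

Original rotor: r = 427 mm / 2 = 213.5 mm = 21.35 cm
RCF_original = 1.118 × 10⁻⁵ × 21.35 × (19470)² = 1.118 × 10⁻⁵ × 21.35 × 379,080,900 ≈ 90,484 × g
Target RCF = 1.5 × 90,484 ≈ 135,726 × g
Your rotor: r = 305 mm / 2 = 152.5 mm = 15.25 cm
135,726 = 1.118 × 10⁻⁵ × 15.25 × N²
N² = 135,726 / (17.0495 × 10⁻⁵) = 796,070,266
N ≈ √796,070,266 ≈ 28,214.7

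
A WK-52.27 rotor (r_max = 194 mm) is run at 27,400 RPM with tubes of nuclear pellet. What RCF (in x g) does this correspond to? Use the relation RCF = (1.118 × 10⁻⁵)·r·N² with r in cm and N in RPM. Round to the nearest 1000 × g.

r = 194 mm = 19.4 cm
RCF = 1.118 × 10⁻⁵ × 19.4 × (27400)² = 1.118 × 10⁻⁵ × 19.4 × 750,760,000 ≈ 162,833.8 × g

163000 x g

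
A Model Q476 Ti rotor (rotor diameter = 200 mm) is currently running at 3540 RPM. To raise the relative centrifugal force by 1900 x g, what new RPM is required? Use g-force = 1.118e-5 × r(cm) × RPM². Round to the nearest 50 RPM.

5450 RPM

r = 200 mm / 2 = 100 mm = 10 cm
Current RCF = 1.118 × 10⁻⁵ × 10 × (3540)² = 1.118 × 10⁻⁵ × 10 × 12,531,600 ≈ 1,401 × g
Target RCF = 1,401 + 1,900 = 3,301 × g
N² = 3,301 / (11.18 × 10⁻⁵) = 29,525,939
N ≈ √29,525,939 ≈ 5,433.8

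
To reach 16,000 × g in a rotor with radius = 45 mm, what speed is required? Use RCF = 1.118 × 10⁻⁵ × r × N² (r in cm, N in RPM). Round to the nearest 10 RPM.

r = 45 mm = 4.5 cm
RCF = 1.118 × 10⁻⁵ × r × N²
16,000 = 1.118 × 10⁻⁵ × 4.5 × N²
N² = 16,000 / (5.031 × 10⁻⁵) = 318,028,225
N ≈ √318,028,225 ≈ 17,833.3

17830 RPM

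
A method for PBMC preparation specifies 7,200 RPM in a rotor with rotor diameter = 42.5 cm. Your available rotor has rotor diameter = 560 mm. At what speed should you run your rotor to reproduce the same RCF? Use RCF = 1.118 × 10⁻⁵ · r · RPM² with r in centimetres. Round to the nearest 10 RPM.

6270 RPM

Original rotor: r = 42.5 / 2 = 21.25 cm
RCF_original = 1.118 × 10⁻⁵ × 21.25 × (7200)² = 1.118 × 10⁻⁵ × 21.25 × 51,840,000 ≈ 12,315.9 × g
Your rotor: r = 560 mm / 2 = 280 mm = 28 cm
12,315.9 = 1.118 × 10⁻⁵ × 28 × N²
N² = 12,315.9 / (31.304 × 10⁻⁵) = 39,342,895
N ≈ √39,342,895 ≈ 6,272.4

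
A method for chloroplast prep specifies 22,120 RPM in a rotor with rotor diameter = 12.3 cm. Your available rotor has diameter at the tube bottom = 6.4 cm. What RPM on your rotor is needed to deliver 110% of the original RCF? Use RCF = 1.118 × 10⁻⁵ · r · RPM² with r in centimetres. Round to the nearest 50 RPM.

≈ 32150 RPM

Original rotor: r = 12.3 / 2 = 6.15 cm
RCF_original = 1.118 × 10⁻⁵ × 6.15 × (22120)² = 1.118 × 10⁻⁵ × 6.15 × 489,294,400 ≈ 33,642.4 × g
Target RCF = 1.1 × 33,642.4 ≈ 37,006.6 × g
Your rotor: r = 6.4 / 2 = 3.2 cm
37,006.6 = 1.118 × 10⁻⁵ × 3.2 × N²
N² = 37,006.6 / (3.5776 × 10⁻⁵) = 1,034,397,361
N ≈ √1,034,397,361 ≈ 32,162.0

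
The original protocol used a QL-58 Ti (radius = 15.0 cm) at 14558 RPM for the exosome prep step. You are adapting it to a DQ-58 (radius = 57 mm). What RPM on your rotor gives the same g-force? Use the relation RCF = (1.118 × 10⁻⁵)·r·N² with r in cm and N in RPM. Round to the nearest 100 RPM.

RCF = 1.118 × 10⁻⁵ × r × N²
RCF_original = 1.118 × 10⁻⁵ × 15 × (14558)² = 1.118 × 10⁻⁵ × 15 × 211,935,364 ≈ 35,541.6 × g
Your rotor: r = 57 mm = 5.7 cm
35,541.6 = 1.118 × 10⁻⁵ × 5.7 × N²
N² = 35,541.6 / (6.3726 × 10⁻⁵) = 557,725,261
N ≈ √557,725,261 ≈ 23,616.2

23600 RPM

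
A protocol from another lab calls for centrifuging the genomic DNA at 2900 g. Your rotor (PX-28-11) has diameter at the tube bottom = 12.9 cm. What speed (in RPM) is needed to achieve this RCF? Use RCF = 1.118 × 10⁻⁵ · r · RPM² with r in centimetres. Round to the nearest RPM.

r = 12.9 / 2 = 6.45 cm
2,900 = 1.118 × 10⁻⁵ × 6.45 × N²
N² = 2,900 / (7.2111 × 10⁻⁵) = 40,215,778
N ≈ √40,215,778 ≈ 6,341.6

N ≈ 6342 RPM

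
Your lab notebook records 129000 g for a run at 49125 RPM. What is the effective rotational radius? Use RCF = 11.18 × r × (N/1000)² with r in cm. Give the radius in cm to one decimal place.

RCF = 11.18 × r × (N/1000)²
129000 = 11.18 × r × (49.125)²
r = 129000 / (11.18 × 2413.265625) = 129000 / 26980.31 ≈ 4.781 cm

4.8 cm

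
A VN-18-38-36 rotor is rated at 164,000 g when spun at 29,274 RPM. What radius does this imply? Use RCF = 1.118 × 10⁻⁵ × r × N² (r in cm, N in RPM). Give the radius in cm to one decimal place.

164000 = 1.118 × 10⁻⁵ × r × (29274)²
r = 164000 / (1.118 × 10⁻⁵ × 856,967,076) = 164000 / 9580.892 ≈ 17.117 cm

17.1 cm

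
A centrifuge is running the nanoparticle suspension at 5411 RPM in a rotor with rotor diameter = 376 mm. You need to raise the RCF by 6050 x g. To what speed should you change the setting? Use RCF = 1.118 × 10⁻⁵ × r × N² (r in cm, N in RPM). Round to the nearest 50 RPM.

≈ 7600 RPM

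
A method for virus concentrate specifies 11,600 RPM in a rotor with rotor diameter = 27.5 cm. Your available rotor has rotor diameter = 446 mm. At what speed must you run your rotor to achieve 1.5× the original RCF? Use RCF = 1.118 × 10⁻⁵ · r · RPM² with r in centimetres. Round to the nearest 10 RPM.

11160 RPM

Original rotor: r = 27.5 / 2 = 13.75 cm
RCF = 1.118 × 10⁻⁵ × r × N²
RCF_original = 1.118 × 10⁻⁵ × 13.75 × (11600)² = 1.118 × 10⁻⁵ × 13.75 × 134,560,000 ≈ 20,685.2 × g
Target RCF = 1.5 × 20,685.2 ≈ 31,027.8 × g
Your rotor: r = 446 mm / 2 = 223 mm = 22.3 cm
31,027.8 = 1.118 × 10⁻⁵ × 22.3 × N²
N² = 31,027.8 / (24.9314 × 10⁻⁵) = 124,452,698
N ≈ √124,452,698 ≈ 11,155.8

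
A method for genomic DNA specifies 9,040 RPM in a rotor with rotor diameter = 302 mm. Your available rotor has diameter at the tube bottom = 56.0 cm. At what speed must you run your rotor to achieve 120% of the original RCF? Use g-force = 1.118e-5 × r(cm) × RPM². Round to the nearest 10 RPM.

7270 RPM

Original rotor: r = 302 mm / 2 = 151 mm = 15.1 cm
RCF_original = 1.118 × 10⁻⁵ × 15.1 × (9040)² = 1.118 × 10⁻⁵ × 15.1 × 81,721,600 ≈ 13,796.1 × g
Target RCF = 1.2 × 13,796.1 ≈ 16,555.3 × g
Your rotor: r = 56.0 / 2 = 28 cm
16,555.3 = 1.118 × 10⁻⁵ × 28 × N²
N² = 16,555.3 / (31.304 × 10⁻⁵) = 52,885,574
N ≈ √52,885,574 ≈ 7,272.2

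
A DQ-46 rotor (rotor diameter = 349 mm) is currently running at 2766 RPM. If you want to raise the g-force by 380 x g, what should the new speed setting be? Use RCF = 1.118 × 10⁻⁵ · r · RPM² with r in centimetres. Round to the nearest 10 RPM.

N₂ ≈ 3100 RPM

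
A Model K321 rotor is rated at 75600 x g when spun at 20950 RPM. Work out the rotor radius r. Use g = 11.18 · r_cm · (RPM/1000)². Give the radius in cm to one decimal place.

≈ 15.4 cm

RCF = 11.18 × r × (N/1000)²
75600 = 11.18 × r × (20.95)²
r = 75600 / (11.18 × 438.9025) = 75600 / 4906.93 ≈ 15.407 cm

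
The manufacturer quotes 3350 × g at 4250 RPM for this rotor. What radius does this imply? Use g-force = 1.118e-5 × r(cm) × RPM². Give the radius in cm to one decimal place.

3350 = 1.118 × 10⁻⁵ × r × (4250)²
r = 3350 / (1.118 × 10⁻⁵ × 18,062,500) = 3350 / 201.9387 ≈ 16.589 cm

≈ 16.6 cm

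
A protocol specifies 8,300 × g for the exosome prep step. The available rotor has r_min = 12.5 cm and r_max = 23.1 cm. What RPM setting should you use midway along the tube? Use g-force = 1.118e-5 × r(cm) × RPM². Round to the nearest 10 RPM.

r_avg = (12.5 + 23.1) / 2 = 17.8 cm
8,300 = 1.118 × 10⁻⁵ × 17.8 × N²
N² = 8,300 / (19.9004 × 10⁻⁵) = 41,707,704
N ≈ √41,707,704 ≈ 6,458.2

N ≈ 6460 RPM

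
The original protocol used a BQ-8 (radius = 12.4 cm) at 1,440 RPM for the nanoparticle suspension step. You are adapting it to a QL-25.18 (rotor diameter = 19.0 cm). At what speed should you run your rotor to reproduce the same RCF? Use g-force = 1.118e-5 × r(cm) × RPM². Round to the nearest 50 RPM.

1650 RPM

RCF = 1.118 × 10⁻⁵ × r × N²
RCF_original = 1.118 × 10⁻⁵ × 12.4 × (1440)² = 1.118 × 10⁻⁵ × 12.4 × 2,073,600 ≈ 287.5 × g
Your rotor: r = 19.0 / 2 = 9.5 cm
287.5 = 1.118 × 10⁻⁵ × 9.5 × N²
N² = 287.5 / (10.621 × 10⁻⁵) = 2,706,901
N ≈ √2,706,901 ≈ 1,645.3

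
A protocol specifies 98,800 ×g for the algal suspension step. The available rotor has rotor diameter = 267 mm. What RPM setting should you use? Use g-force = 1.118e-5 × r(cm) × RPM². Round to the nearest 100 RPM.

25700 RPM

r = 267 mm / 2 = 133.5 mm = 13.35 cm
98,800 = 1.118 × 10⁻⁵ × 13.35 × N²
N² = 98,800 / (14.9253 × 10⁻⁵) = 661,963,244
N ≈ √661,963,244 ≈ 25,728.6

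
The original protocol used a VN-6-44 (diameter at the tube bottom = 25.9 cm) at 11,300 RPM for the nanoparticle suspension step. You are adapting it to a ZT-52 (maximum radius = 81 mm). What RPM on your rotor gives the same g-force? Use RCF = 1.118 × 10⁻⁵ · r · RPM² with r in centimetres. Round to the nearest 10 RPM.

14290 RPM

Original rotor: r = 25.9 / 2 = 12.95 cm
RCF_original = 1.118 × 10⁻⁵ × 12.95 × (11300)² = 1.118 × 10⁻⁵ × 12.95 × 127,690,000 ≈ 18,487.1 × g
Your rotor: r = 81 mm = 8.1 cm
18,487.1 = 1.118 × 10⁻⁵ × 8.1 × N²
N² = 18,487.1 / (9.0558 × 10⁻⁵) = 204,146,514
N ≈ √204,146,514 ≈ 14,288.0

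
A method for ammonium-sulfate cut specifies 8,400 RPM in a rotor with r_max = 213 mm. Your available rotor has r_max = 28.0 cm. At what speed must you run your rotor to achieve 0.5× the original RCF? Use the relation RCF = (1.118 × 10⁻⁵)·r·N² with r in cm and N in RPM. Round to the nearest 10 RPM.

5180 RPM

Original rotor: r = 213 mm = 21.3 cm
RCF = 1.118 × 10⁻⁵ × r × N²
RCF_original = 1.118 × 10⁻⁵ × 21.3 × (8400)² = 1.118 × 10⁻⁵ × 21.3 × 70,560,000 ≈ 16,802.7 × g
Target RCF = 0.5 × 16,802.7 ≈ 8,401.4 × g
8,401.4 = 1.118 × 10⁻⁵ × 28 × N²
N² = 8,401.4 / (31.304 × 10⁻⁵) = 26,838,104
N ≈ √26,838,104 ≈ 5,180.6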